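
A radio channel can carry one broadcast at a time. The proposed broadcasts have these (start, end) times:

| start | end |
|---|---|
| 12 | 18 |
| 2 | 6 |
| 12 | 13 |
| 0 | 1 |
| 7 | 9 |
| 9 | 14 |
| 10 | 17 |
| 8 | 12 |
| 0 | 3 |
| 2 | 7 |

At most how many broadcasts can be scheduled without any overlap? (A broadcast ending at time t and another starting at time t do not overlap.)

4

Order by finish time; keep every interval that doesn't clash with the previous kept one.
Sorted by end: (0,1)  (0,3)  (2,6)  (2,7)  (7,9)  (8,12)  (12,13)  (9,14)  (10,17)  (12,18)
take (0,1); take (2,6); take (7,9); take (12,13); skip (12,18).
Selected 4 broadcasts.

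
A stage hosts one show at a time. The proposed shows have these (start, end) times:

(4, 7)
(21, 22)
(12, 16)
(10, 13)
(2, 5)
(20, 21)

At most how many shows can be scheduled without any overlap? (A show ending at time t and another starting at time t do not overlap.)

4

Greedy by earliest finish: after sorting by end time, pick each interval compatible with the last pick.
By end time: (2,5), (4,7), (10,13), (12,16), (20,21), (21,22).
Pick (2,5); next start ≥ 5 → (10,13); next start ≥ 13 → (20,21); next start ≥ 21 → (21,22).
Selected 4 shows.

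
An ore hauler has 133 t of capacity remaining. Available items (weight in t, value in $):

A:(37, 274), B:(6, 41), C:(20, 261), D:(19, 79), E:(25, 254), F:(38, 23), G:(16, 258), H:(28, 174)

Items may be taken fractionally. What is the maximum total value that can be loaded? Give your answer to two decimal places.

1266.16

Sort by value per unit weight and fill in that order.
Ratios (sorted): G 16.12, C 13.05, E 10.16, A 7.41, B 6.83, H 6.21, D 4.16, F 0.61
take G (16 @ 258); take C (20 @ 261); take E (25 @ 254); take A (37 @ 274); take B (6 @ 41); take H (28 @ 174); take 1/19 of D → 4.16. Capacity used 133/133.
Total value = 1266.16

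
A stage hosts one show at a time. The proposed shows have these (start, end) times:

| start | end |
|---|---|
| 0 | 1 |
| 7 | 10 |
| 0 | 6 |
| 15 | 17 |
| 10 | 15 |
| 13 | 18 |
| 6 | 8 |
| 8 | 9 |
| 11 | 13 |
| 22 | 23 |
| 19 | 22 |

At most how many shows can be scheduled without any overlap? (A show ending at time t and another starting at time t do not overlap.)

Sorted by end: (0,1)  (0,6)  (6,8)  (8,9)  (7,10)  (11,13)  (10,15)  (15,17)  (13,18)  (19,22)  (22,23)
take (0,1); skip (0,6); take (6,8); take (8,9); skip (7,10); take (11,13); take (15,17); take (19,22); take (22,23).
Selected 7 shows.

7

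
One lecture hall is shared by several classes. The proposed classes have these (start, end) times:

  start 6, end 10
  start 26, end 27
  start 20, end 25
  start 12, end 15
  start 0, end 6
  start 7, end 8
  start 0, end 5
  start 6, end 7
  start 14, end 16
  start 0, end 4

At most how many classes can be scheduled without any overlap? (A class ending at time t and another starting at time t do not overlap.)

Order by finish time; keep every interval that doesn't clash with the previous kept one.
By end time: (0,4), (0,5), (0,6), (6,7), (7,8), (6,10), (12,15), (14,16), (20,25), (26,27).
Pick (0,4); next start ≥ 4 → (6,7); next start ≥ 7 → (7,8); next start ≥ 8 → (12,15); next start ≥ 15 → (20,25); next start ≥ 25 → (26,27).
Selected 6 classes.

6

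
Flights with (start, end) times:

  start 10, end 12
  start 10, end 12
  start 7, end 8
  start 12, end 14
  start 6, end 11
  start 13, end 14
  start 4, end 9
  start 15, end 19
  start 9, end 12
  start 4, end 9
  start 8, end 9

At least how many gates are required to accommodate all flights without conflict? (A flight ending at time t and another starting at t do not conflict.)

Count concurrent intervals with a sweep; the peak is the room count.
Events (time:±→running): 4:+→1 4:+→2 6:+→3 7:+→4 … peak 4.

4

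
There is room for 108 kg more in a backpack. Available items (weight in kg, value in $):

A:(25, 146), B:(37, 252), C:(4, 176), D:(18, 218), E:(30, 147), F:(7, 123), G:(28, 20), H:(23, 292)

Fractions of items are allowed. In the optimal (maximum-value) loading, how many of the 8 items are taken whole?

5

Order: C (176/4=44.00) > F (123/7=17.57) > H (292/23=12.70) > D (218/18=12.11) > B (252/37=6.81) > A (146/25=5.84) > E (147/30=4.90) > G (20/28=0.71)
Fill: take C (4 @ 176) → take F (7 @ 123) → take H (23 @ 292) → take D (18 @ 218) → take B (37 @ 252) → take 19/25 of A → 110.96; 108/108 used.
5 item(s) taken whole; one partial (take 19/25 of A).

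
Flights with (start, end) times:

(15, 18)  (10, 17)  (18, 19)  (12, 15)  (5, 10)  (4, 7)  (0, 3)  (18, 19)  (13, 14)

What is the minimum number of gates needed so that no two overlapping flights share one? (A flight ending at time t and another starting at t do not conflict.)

The answer is the maximum number of intervals overlapping at any instant.
Events (time:±→running): 0:+→1 3:-→0 4:+→1 5:+→2 7:-→1 10:-→0 10:+→1 12:+→2 13:+→3 … peak 3.

3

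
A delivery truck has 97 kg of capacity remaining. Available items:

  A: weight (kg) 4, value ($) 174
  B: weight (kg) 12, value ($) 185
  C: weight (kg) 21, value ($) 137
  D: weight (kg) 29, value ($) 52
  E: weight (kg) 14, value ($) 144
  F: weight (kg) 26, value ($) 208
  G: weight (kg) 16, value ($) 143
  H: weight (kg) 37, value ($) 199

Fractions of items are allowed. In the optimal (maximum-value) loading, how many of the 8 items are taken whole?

6

Greedy by value/weight ratio, highest first.
Order: A (174/4=43.50) > B (185/12=15.42) > E (144/14=10.29) > G (143/16=8.94) > F (208/26=8.00) > C (137/21=6.52) > H (199/37=5.38) > D (52/29=1.79)
Fill: take A (4 @ 174) → take B (12 @ 185) → take E (14 @ 144) → take G (16 @ 143) → take F (26 @ 208) → take C (21 @ 137) → take 4/37 of H → 21.51; 97/97 used.
6 item(s) taken whole; one partial (take 4/37 of H).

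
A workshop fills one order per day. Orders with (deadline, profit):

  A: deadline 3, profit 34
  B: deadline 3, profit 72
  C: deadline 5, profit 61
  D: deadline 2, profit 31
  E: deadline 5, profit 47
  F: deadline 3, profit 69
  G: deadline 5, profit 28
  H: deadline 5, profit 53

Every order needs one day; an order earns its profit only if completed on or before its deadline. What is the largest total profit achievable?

By profit: B(d3,72), F(d3,69), C(d5,61), H(d5,53), E(d5,47), A(d3,34), D(d2,31), G(d5,28)
B→slot 3; F→slot 2; C→slot 5; H→slot 4; E→slot 1; A skipped; D skipped; G skipped.
Profit = 47 + 69 + 72 + 53 + 61 = 302

302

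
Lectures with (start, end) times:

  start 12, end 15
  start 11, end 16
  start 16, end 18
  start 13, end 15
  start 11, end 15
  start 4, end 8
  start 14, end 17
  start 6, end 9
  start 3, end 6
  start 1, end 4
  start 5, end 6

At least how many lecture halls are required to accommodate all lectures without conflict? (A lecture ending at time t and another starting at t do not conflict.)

The answer is the maximum number of intervals overlapping at any instant.
starts: [1, 3, 4, 5, 6, 11, 11, 12, 13, 14, 16]
ends:   [4, 6, 6, 8, 9, 15, 15, 15, 16, 17, 18]
s1→1 s3→2 e4→1 s4→2 s5→3 e6→2 e6→1 s6→2 e8→1 e9→0 s11→1 s11→2 s12→3 s13→4 s14→5  — peak 5.

5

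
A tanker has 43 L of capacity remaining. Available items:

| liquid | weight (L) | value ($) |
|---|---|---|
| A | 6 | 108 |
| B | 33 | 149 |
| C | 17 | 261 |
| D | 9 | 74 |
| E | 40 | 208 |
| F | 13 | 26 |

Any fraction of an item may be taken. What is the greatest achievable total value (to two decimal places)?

500.20

Ratios (sorted): A 18.00, C 15.35, D 8.22, E 5.20, B 4.52, F 2.00
take A (6 @ 108); take C (17 @ 261); take D (9 @ 74); take 11/40 of E → 57.20. Capacity used 43/43.
Total value = 500.20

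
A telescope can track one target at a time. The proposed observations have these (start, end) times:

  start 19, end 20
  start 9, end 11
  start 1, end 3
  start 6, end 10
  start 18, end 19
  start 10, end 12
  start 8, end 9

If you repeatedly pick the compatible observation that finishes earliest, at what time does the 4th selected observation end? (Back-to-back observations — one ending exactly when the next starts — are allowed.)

Sorted by end: (1,3)  (8,9)  (6,10)  (9,11)  (10,12)  (18,19)  (19,20)
take (1,3); take (8,9); take (9,11); skip (10,12); take (18,19); take (19,20).
Selected: (1,3) (8,9) (9,11) (18,19) (19,20)

19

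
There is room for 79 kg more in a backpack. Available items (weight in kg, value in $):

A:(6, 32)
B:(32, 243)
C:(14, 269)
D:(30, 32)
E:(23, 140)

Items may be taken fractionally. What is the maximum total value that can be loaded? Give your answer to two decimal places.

Greedy by value/weight ratio, highest first.
Order: C (269/14=19.21) > B (243/32=7.59) > E (140/23=6.09) > A (32/6=5.33) > D (32/30=1.07)
Fill: take C (14 @ 269) → take B (32 @ 243) → take E (23 @ 140) → take A (6 @ 32) → take 4/30 of D → 4.27; 79/79 used.
Total value = 688.27

688.27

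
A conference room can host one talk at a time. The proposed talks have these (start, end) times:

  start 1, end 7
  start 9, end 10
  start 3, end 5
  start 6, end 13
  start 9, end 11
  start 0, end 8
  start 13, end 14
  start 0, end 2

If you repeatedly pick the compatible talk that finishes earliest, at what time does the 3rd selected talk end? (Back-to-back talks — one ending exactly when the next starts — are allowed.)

10

Sort by end time and greedily take each interval whose start is ≥ the last chosen end.
By end time: (0,2), (3,5), (1,7), (0,8), (9,10), (9,11), (6,13), (13,14).
Pick (0,2); next start ≥ 2 → (3,5); next start ≥ 5 → (9,10); next start ≥ 10 → (13,14).
Selected: (0,2) (3,5) (9,10) (13,14)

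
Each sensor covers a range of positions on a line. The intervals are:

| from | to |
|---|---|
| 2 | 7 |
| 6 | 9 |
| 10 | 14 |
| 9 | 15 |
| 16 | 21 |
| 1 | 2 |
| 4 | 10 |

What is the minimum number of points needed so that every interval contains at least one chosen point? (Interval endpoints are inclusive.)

4

By right end: [1,2]  [2,7]  [6,9]  [4,10]  [10,14]  [9,15]  [16,21]
[1,2] uncovered → point at 2; [6,9] uncovered → point at 9; [10,14] uncovered → point at 14; [16,21] uncovered → point at 21.
Points: 2, 9, 14, 21 (4 total).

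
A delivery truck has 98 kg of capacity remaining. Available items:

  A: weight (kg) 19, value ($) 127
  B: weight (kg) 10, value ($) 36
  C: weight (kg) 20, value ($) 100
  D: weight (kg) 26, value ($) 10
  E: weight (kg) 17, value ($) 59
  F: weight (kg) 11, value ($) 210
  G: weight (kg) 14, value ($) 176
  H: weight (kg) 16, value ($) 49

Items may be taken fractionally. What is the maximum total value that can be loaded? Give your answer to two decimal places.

729.44

Sort by value per unit weight and fill in that order.
Ratios (sorted): F 19.09, G 12.57, A 6.68, C 5.00, B 3.60, E 3.47, H 3.06, D 0.38
take F (11 @ 210); take G (14 @ 176); take A (19 @ 127); take C (20 @ 100); take B (10 @ 36); take E (17 @ 59); take 7/16 of H → 21.44. Capacity used 98/98.
Total value = 729.44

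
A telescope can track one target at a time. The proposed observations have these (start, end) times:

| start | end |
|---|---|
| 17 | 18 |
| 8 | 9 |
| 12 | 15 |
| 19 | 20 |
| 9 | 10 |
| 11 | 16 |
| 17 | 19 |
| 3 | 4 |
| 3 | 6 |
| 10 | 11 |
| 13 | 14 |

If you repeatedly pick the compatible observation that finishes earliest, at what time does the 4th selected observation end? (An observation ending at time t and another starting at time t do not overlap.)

11

Sort by end time and greedily take each interval whose start is ≥ the last chosen end.
Sorted by end: (3,4)  (3,6)  (8,9)  (9,10)  (10,11)  (13,14)  (12,15)  (11,16)  (17,18)  (17,19)  (19,20)
take (3,4); take (8,9); take (9,10); take (10,11); take (13,14); skip (12,15); take (17,18); take (19,20).
Selected: (3,4) (8,9) (9,10) (10,11) (13,14) (17,18) (19,20)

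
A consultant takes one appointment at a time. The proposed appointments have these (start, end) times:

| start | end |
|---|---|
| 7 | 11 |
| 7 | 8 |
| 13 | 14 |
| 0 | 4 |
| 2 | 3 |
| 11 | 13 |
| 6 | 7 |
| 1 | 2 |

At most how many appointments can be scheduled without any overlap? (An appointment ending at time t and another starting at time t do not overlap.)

6

By end time: (1,2), (2,3), (0,4), (6,7), (7,8), (7,11), (11,13), (13,14).
Pick (1,2); next start ≥ 2 → (2,3); next start ≥ 3 → (6,7); next start ≥ 7 → (7,8); next start ≥ 8 → (11,13); next start ≥ 13 → (13,14).
Selected 6 appointments.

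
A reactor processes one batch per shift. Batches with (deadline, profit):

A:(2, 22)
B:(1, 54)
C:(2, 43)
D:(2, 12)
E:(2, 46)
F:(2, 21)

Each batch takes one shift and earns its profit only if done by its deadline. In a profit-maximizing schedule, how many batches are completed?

2

Take jobs in profit order; each goes to the latest open slot no later than its deadline.
Profit order: B=54 E=46 C=43 A=22 F=21 D=12
Assign: B→slot 1, E→slot 2, C skipped, A skipped, F skipped, D skipped.
Slots: [1:B] [2:E]
2 of 6 scheduled.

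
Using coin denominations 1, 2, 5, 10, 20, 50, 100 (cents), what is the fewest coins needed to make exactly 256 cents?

5

Use the largest denomination that fits, subtract, and repeat.
256 = 2×100 + 1×50 + 1×5 + 1×1
Total coins = 2 + 1 + 1 + 1 = 5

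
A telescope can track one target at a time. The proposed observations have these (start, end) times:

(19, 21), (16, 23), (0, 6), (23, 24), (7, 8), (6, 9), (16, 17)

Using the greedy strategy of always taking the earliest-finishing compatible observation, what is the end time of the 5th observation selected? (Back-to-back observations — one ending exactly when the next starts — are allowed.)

24

Greedy by earliest finish: after sorting by end time, pick each interval compatible with the last pick.
By end time: (0,6), (7,8), (6,9), (16,17), (19,21), (16,23), (23,24).
Pick (0,6); next start ≥ 6 → (7,8); next start ≥ 8 → (16,17); next start ≥ 17 → (19,21); next start ≥ 21 → (23,24).
Selected: (0,6) (7,8) (16,17) (19,21) (23,24)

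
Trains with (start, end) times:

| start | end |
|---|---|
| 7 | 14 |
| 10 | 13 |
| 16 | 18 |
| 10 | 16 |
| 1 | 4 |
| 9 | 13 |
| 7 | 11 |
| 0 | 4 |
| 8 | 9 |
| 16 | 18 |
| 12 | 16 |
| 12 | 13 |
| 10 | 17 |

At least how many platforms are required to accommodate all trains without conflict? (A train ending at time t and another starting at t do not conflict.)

7

Count concurrent intervals with a sweep; the peak is the room count.
starts: [0, 1, 7, 7, 8, 9, 10, 10, 10, 12, 12, 16, 16]
ends:   [4, 4, 9, 11, 13, 13, 13, 14, 16, 16, 17, 18, 18]
s0→1 s1→2 e4→1 e4→0 s7→1 s7→2 s8→3 e9→2 s9→3 s10→4 s10→5 s10→6 e11→5 s12→6 s12→7  — peak 7.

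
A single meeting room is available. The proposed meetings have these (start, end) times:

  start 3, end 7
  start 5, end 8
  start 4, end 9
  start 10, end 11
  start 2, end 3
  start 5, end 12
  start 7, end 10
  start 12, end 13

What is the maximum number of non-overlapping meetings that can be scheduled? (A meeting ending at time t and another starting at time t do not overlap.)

5

Sort by end time and greedily take each interval whose start is ≥ the last chosen end.
Sorted by end: (2,3)  (3,7)  (5,8)  (4,9)  (7,10)  (10,11)  (5,12)  (12,13)
take (2,3); take (3,7); take (7,10); take (10,11); take (12,13).
Selected 5 meetings.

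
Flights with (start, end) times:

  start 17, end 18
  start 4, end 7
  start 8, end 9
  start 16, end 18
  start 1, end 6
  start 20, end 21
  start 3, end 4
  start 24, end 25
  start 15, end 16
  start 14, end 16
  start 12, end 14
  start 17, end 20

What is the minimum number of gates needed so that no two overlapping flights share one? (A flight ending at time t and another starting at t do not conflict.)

starts: [1, 3, 4, 8, 12, 14, 15, 16, 17, 17, 20, 24]
ends:   [4, 6, 7, 9, 14, 16, 16, 18, 18, 20, 21, 25]
s1→1 s3→2 e4→1 s4→2 e6→1 e7→0 s8→1 e9→0 s12→1 e14→0 s14→1 s15→2 e16→1 e16→0 s16→1 s17→2 s17→3  — peak 3.

3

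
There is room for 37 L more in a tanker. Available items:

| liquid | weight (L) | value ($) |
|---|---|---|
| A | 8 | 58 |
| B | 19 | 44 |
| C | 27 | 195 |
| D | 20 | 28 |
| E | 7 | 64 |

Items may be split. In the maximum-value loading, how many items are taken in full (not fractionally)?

Ratios (sorted): E 9.14, A 7.25, C 7.22, B 2.32, D 1.40
take E (7 @ 64); take A (8 @ 58); take 22/27 of C → 158.89. Capacity used 37/37.
2 item(s) taken whole; one partial (take 22/27 of C).

2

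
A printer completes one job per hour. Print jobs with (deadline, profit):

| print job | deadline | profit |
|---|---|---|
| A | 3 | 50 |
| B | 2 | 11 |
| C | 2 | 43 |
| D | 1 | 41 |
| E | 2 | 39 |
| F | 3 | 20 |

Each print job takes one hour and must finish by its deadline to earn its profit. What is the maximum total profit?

By profit: A(d3,50), C(d2,43), D(d1,41), E(d2,39), F(d3,20), B(d2,11)
A→slot 3; C→slot 2; D→slot 1; E skipped; F skipped; B skipped.
Profit = 41 + 43 + 50 = 134

134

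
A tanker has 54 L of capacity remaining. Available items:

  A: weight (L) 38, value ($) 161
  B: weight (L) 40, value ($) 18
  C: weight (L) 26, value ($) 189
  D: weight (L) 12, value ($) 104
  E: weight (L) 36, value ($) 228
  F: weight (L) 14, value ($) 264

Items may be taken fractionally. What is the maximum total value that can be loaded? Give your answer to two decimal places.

Ratios (sorted): F 18.86, D 8.67, C 7.27, E 6.33, A 4.24, B 0.45
take F (14 @ 264); take D (12 @ 104); take C (26 @ 189); take 2/36 of E → 12.67. Capacity used 54/54.
Total value = 569.67

569.67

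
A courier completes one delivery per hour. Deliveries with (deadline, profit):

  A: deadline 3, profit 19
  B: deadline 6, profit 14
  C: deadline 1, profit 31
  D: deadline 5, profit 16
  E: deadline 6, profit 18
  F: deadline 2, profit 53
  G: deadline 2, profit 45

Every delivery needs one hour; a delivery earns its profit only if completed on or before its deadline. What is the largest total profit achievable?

165

Take jobs in profit order; each goes to the latest open slot no later than its deadline.
By profit: F(d2,53), G(d2,45), C(d1,31), A(d3,19), E(d6,18), D(d5,16), B(d6,14)
F→slot 2; G→slot 1; C skipped; A→slot 3; E→slot 6; D→slot 5; B→slot 4.
Profit = 45 + 53 + 19 + 14 + 16 + 18 = 165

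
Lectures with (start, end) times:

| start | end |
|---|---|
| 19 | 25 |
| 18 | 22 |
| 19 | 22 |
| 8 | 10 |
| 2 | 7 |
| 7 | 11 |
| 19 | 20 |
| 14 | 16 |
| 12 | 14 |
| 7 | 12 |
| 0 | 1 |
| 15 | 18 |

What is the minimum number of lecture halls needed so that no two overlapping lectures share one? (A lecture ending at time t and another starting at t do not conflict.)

4

Events (time:±→running): 0:+→1 1:-→0 2:+→1 7:-→0 7:+→1 7:+→2 8:+→3 10:-→2 11:-→1 12:-→0 12:+→1 14:-→0 14:+→1 15:+→2 16:-→1 18:-→0 18:+→1 19:+→2 19:+→3 19:+→4 … peak 4.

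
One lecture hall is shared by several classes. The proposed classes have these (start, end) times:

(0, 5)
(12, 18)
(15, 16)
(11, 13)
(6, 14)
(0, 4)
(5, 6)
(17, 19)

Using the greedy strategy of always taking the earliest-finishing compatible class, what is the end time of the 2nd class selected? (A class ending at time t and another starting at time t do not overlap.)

Order by finish time; keep every interval that doesn't clash with the previous kept one.
Sorted by end: (0,4)  (0,5)  (5,6)  (11,13)  (6,14)  (15,16)  (12,18)  (17,19)
take (0,4); take (5,6); take (11,13); take (15,16); skip (12,18); take (17,19).
Selected: (0,4) (5,6) (11,13) (15,16) (17,19)

6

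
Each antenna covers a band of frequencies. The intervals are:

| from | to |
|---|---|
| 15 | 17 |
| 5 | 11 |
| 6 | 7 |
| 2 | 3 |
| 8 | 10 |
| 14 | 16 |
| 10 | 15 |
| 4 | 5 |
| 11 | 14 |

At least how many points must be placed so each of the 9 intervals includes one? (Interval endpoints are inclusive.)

By right end: [2,3]  [4,5]  [6,7]  [8,10]  [5,11]  [11,14]  [10,15]  [14,16]  [15,17]
[2,3] uncovered → point at 3; [4,5] uncovered → point at 5; [6,7] uncovered → point at 7; [8,10] uncovered → point at 10; [11,14] uncovered → point at 14; [15,17] uncovered → point at 17.
Points: 3, 5, 7, 10, 14, 17 (6 total).

6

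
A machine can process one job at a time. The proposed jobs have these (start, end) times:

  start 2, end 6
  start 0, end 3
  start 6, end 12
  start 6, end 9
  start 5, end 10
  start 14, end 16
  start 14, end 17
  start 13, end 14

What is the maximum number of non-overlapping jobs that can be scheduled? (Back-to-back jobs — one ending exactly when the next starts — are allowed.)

4

By end time: (0,3), (2,6), (6,9), (5,10), (6,12), (13,14), (14,16), (14,17).
Pick (0,3); next start ≥ 3 → (6,9); next start ≥ 9 → (13,14); next start ≥ 14 → (14,16).
Selected 4 jobs.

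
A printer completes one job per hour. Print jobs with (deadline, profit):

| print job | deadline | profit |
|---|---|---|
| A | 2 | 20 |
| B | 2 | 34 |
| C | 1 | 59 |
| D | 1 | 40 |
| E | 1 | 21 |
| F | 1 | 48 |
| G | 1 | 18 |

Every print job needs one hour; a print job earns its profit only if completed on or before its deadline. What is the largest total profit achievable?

93

Take jobs in profit order; each goes to the latest open slot no later than its deadline.
By profit: C(d1,59), F(d1,48), D(d1,40), B(d2,34), E(d1,21), A(d2,20), G(d1,18)
C→slot 1; F skipped; D skipped; B→slot 2; E skipped; A skipped; G skipped.
Profit = 59 + 34 = 93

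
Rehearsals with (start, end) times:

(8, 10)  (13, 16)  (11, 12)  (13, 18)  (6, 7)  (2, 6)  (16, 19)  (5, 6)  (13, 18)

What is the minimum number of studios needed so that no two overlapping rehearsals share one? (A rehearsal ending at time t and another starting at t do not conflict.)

The answer is the maximum number of intervals overlapping at any instant.
Events (time:±→running): 2:+→1 5:+→2 6:-→1 6:-→0 6:+→1 7:-→0 8:+→1 10:-→0 11:+→1 12:-→0 13:+→1 13:+→2 13:+→3 … peak 3.

3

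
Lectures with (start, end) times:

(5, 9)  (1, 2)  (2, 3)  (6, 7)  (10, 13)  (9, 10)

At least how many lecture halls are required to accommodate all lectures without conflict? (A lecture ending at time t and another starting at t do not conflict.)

The answer is the maximum number of intervals overlapping at any instant.
starts: [1, 2, 5, 6, 9, 10]
ends:   [2, 3, 7, 9, 10, 13]
s1→1 e2→0 s2→1 e3→0 s5→1 s6→2  — peak 2.

2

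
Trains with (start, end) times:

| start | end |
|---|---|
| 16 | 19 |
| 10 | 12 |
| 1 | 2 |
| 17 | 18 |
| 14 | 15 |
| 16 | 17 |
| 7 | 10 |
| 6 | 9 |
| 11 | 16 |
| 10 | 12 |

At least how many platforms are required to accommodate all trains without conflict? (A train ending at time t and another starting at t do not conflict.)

Count concurrent intervals with a sweep; the peak is the room count.
Events (time:±→running): 1:+→1 2:-→0 6:+→1 7:+→2 9:-→1 10:-→0 10:+→1 10:+→2 11:+→3 … peak 3.

3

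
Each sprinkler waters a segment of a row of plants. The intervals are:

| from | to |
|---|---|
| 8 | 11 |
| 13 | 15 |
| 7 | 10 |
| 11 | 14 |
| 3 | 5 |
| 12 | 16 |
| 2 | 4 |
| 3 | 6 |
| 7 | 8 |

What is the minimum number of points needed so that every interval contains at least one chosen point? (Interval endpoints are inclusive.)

3

Sorted: [2,4] [3,5] [3,6] [7,8] [7,10] [8,11] [11,14] [13,15] [12,16]
{[2,4],[3,5],[3,6]} hit by 4; {[7,8],[7,10],[8,11]} hit by 8; {[11,14],[13,15],[12,16]} hit by 14.
Points: 4, 8, 14 (3 total).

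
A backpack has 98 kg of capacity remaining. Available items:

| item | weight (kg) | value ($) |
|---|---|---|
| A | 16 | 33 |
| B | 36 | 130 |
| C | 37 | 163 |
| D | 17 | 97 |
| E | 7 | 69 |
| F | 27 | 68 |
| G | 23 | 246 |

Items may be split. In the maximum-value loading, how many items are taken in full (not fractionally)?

Ratios (sorted): G 10.70, E 9.86, D 5.71, C 4.41, B 3.61, F 2.52, A 2.06
take G (23 @ 246); take E (7 @ 69); take D (17 @ 97); take C (37 @ 163); take 14/36 of B → 50.56. Capacity used 98/98.
4 item(s) taken whole; one partial (take 14/36 of B).

4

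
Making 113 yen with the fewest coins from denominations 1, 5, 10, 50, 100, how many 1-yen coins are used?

113 = 1×100 + 1×10 + 3×1
Count of 1: 3

3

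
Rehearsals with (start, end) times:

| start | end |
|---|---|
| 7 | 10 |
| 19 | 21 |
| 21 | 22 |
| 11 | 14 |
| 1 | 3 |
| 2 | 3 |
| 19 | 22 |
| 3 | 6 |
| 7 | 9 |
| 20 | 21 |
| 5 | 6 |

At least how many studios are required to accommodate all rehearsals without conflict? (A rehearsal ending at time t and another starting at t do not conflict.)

starts: [1, 2, 3, 5, 7, 7, 11, 19, 19, 20, 21]
ends:   [3, 3, 6, 6, 9, 10, 14, 21, 21, 22, 22]
s1→1 s2→2 e3→1 e3→0 s3→1 s5→2 e6→1 e6→0 s7→1 s7→2 e9→1 e10→0 s11→1 e14→0 s19→1 s19→2 s20→3  — peak 3.

3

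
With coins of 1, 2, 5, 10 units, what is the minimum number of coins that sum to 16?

16 = 1×10 + 1×5 + 1×1
Total coins = 1 + 1 + 1 = 3

3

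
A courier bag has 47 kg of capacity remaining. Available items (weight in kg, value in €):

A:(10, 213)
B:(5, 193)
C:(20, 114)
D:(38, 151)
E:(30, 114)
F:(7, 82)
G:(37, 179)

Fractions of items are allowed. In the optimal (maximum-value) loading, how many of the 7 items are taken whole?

Ratios (sorted): B 38.60, A 21.30, F 11.71, C 5.70, G 4.84, D 3.97, E 3.80
take B (5 @ 193); take A (10 @ 213); take F (7 @ 82); take C (20 @ 114); take 5/37 of G → 24.19. Capacity used 47/47.
4 item(s) taken whole; one partial (take 5/37 of G).

4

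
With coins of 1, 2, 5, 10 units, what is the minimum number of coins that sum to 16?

3

16 − 1×10→6 − 1×5→1 − 1×1→0
Total coins = 1 + 1 + 1 = 3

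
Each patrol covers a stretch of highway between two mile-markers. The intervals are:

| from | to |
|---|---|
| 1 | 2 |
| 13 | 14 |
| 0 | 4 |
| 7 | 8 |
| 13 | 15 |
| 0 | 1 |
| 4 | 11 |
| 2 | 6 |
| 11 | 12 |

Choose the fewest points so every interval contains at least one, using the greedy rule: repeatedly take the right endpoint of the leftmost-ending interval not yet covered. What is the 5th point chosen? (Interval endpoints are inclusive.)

Process intervals by earliest right end; each time one isn't hit yet, stab at its right endpoint.
By right end: [0,1]  [1,2]  [0,4]  [2,6]  [7,8]  [4,11]  [11,12]  [13,14]  [13,15]
[0,1] uncovered → point at 1; [2,6] uncovered → point at 6; [7,8] uncovered → point at 8; [11,12] uncovered → point at 12; [13,14] uncovered → point at 14.
Points: 1, 6, 8, 12, 14 (5 total).

14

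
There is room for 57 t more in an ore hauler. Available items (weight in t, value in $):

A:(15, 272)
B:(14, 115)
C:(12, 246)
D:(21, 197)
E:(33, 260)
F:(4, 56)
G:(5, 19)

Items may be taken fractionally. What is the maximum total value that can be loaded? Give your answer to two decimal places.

Ratios (sorted): C 20.50, A 18.13, F 14.00, D 9.38, B 8.21, E 7.88, G 3.80
take C (12 @ 246); take A (15 @ 272); take F (4 @ 56); take D (21 @ 197); take 5/14 of B → 41.07. Capacity used 57/57.
Total value = 812.07

812.07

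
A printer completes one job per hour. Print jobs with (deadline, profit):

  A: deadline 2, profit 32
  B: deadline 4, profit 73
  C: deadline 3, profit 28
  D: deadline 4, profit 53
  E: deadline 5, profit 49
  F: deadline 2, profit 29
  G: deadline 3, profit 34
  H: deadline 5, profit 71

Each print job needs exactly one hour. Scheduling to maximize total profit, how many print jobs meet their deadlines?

5

Profit order: B=73 H=71 D=53 E=49 G=34 A=32 F=29 C=28
Assign: B→slot 4, H→slot 5, D→slot 3, E→slot 2, G→slot 1, A skipped, F skipped, C skipped.
Slots: [1:G] [2:E] [3:D] [4:B] [5:H]
5 of 8 scheduled.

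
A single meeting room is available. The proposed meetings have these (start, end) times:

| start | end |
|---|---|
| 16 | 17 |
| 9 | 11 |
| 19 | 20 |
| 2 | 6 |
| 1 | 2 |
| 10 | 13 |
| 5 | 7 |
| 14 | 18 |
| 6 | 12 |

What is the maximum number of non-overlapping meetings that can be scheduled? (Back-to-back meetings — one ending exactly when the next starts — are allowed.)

5

Order by finish time; keep every interval that doesn't clash with the previous kept one.
By end time: (1,2), (2,6), (5,7), (9,11), (6,12), (10,13), (16,17), (14,18), (19,20).
Pick (1,2); next start ≥ 2 → (2,6); next start ≥ 6 → (9,11); next start ≥ 11 → (16,17); next start ≥ 17 → (19,20).
Selected 5 meetings.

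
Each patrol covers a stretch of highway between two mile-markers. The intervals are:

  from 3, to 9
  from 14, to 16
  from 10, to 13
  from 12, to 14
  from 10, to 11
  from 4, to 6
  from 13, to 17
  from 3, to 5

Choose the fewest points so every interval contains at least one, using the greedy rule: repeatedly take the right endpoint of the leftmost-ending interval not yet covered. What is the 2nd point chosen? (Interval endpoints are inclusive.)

Sort by right endpoint; whenever an interval is uncovered, place a point at its right end.
Sorted: [3,5] [4,6] [3,9] [10,11] [10,13] [12,14] [14,16] [13,17]
{[3,5],[4,6],[3,9]} hit by 5; {[10,11],[10,13]} hit by 11; {[12,14],[14,16],[13,17]} hit by 14.
Points: 5, 11, 14 (3 total).

11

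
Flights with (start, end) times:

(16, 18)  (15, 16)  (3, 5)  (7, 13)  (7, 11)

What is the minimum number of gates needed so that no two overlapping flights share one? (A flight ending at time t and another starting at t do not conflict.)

Count concurrent intervals with a sweep; the peak is the room count.
Events (time:±→running): 3:+→1 5:-→0 7:+→1 7:+→2 … peak 2.

2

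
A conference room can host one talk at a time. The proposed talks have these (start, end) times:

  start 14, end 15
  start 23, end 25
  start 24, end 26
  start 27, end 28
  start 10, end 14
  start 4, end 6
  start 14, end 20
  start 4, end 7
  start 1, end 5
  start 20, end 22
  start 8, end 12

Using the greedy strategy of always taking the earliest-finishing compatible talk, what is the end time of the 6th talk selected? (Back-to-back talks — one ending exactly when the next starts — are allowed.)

Greedy by earliest finish: after sorting by end time, pick each interval compatible with the last pick.
Sorted by end: (1,5)  (4,6)  (4,7)  (8,12)  (10,14)  (14,15)  (14,20)  (20,22)  (23,25)  (24,26)  (27,28)
take (1,5); skip (4,7); take (8,12); take (14,15); take (20,22); take (23,25); skip (24,26); take (27,28).
Selected: (1,5) (8,12) (14,15) (20,22) (23,25) (27,28)

28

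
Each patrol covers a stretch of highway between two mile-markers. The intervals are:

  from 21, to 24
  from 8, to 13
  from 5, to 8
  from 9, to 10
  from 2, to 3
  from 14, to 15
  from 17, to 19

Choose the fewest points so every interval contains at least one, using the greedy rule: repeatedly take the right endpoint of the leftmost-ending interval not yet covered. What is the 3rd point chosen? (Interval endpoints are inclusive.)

10

Process intervals by earliest right end; each time one isn't hit yet, stab at its right endpoint.
By right end: [2,3]  [5,8]  [9,10]  [8,13]  [14,15]  [17,19]  [21,24]
[2,3] uncovered → point at 3; [5,8] uncovered → point at 8; [9,10] uncovered → point at 10; [14,15] uncovered → point at 15; [17,19] uncovered → point at 19; [21,24] uncovered → point at 24.
Points: 3, 8, 10, 15, 19, 24 (6 total).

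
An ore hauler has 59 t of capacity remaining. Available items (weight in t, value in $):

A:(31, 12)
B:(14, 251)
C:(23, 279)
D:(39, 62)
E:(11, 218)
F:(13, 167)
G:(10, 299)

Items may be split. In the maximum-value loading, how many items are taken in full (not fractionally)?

4

Greedy by value/weight ratio, highest first.
Ratios (sorted): G 29.90, E 19.82, B 17.93, F 12.85, C 12.13, D 1.59, A 0.39
take G (10 @ 299); take E (11 @ 218); take B (14 @ 251); take F (13 @ 167); take 11/23 of C → 133.43. Capacity used 59/59.
4 item(s) taken whole; one partial (take 11/23 of C).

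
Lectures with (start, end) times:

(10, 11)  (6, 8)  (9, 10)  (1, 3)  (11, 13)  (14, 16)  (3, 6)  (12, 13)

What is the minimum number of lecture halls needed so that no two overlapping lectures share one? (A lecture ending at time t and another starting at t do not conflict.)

Count concurrent intervals with a sweep; the peak is the room count.
starts: [1, 3, 6, 9, 10, 11, 12, 14]
ends:   [3, 6, 8, 10, 11, 13, 13, 16]
s1→1 e3→0 s3→1 e6→0 s6→1 e8→0 s9→1 e10→0 s10→1 e11→0 s11→1 s12→2  — peak 2.

2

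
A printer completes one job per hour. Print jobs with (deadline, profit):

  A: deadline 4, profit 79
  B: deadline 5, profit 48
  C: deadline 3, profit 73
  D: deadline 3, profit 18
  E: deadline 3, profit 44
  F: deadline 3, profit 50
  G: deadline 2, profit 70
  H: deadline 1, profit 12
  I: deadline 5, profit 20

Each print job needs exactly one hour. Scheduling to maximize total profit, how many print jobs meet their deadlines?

Take jobs in profit order; each goes to the latest open slot no later than its deadline.
By profit: A(d4,79), C(d3,73), G(d2,70), F(d3,50), B(d5,48), E(d3,44), I(d5,20), D(d3,18), H(d1,12)
A→slot 4; C→slot 3; G→slot 2; F→slot 1; B→slot 5; E skipped; I skipped; D skipped; H skipped.
5 of 9 scheduled.

5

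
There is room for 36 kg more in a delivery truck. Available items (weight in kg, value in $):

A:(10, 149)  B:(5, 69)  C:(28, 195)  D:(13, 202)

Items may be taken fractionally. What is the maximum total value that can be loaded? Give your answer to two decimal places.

Ratios (sorted): D 15.54, A 14.90, B 13.80, C 6.96
take D (13 @ 202); take A (10 @ 149); take B (5 @ 69); take 8/28 of C → 55.71. Capacity used 36/36.
Total value = 475.71

475.71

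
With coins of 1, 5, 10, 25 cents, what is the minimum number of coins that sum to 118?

9

118 − 4×25→18 − 1×10→8 − 1×5→3 − 3×1→0
Total coins = 4 + 1 + 1 + 3 = 9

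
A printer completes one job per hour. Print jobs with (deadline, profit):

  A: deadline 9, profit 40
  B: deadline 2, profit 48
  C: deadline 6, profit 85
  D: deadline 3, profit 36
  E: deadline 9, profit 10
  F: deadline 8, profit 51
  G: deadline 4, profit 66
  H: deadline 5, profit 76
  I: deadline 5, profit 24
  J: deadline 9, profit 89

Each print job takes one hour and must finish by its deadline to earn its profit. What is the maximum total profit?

Take jobs in profit order; each goes to the latest open slot no later than its deadline.
Profit order: J=89 C=85 H=76 G=66 F=51 B=48 A=40 D=36 I=24 E=10
Assign: J→slot 9, C→slot 6, H→slot 5, G→slot 4, F→slot 8, B→slot 2, A→slot 7, D→slot 3, I→slot 1, E skipped.
Slots: [1:I] [2:B] [3:D] [4:G] [5:H] [6:C] [7:A] [8:F] [9:J]
Profit = 24 + 48 + 36 + 66 + 76 + 85 + 40 + 51 + 89 = 515

515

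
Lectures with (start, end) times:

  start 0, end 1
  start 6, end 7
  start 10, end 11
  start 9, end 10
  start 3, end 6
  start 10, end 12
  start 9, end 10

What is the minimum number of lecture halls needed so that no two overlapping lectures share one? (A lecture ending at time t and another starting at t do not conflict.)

The answer is the maximum number of intervals overlapping at any instant.
Events (time:±→running): 0:+→1 1:-→0 3:+→1 6:-→0 6:+→1 7:-→0 9:+→1 9:+→2 … peak 2.

2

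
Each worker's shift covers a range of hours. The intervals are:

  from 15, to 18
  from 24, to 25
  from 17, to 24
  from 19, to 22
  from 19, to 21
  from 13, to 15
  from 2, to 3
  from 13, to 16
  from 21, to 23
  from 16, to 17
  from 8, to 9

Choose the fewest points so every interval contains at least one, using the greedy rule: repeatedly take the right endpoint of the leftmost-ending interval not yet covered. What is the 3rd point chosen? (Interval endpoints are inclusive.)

Process intervals by earliest right end; each time one isn't hit yet, stab at its right endpoint.
Sorted: [2,3] [8,9] [13,15] [13,16] [16,17] [15,18] [19,21] [19,22] [21,23] [17,24] [24,25]
{[2,3]} hit by 3; {[8,9]} hit by 9; {[13,15],[13,16]} hit by 15; {[16,17],[15,18]} hit by 17; {[19,21],[19,22],[21,23],[17,24]} hit by 21; {[24,25]} hit by 25.
Points: 3, 9, 15, 17, 21, 25 (6 total).

15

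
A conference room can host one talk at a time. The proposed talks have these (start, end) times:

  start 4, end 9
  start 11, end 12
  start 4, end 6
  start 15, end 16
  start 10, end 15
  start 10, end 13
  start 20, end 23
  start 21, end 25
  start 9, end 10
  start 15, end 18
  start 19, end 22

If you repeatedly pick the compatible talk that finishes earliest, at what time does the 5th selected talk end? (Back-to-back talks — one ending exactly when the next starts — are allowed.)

Sort by end time and greedily take each interval whose start is ≥ the last chosen end.
By end time: (4,6), (4,9), (9,10), (11,12), (10,13), (10,15), (15,16), (15,18), (19,22), (20,23), (21,25).
Pick (4,6); next start ≥ 6 → (9,10); next start ≥ 10 → (11,12); next start ≥ 12 → (15,16); next start ≥ 16 → (19,22).
Selected: (4,6) (9,10) (11,12) (15,16) (19,22)

22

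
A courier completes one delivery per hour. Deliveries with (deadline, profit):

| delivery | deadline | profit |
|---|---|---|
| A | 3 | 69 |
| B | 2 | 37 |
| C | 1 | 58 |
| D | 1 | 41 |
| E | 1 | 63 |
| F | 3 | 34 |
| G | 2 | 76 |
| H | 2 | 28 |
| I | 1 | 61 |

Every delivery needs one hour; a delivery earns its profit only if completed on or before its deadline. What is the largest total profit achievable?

Take jobs in profit order; each goes to the latest open slot no later than its deadline.
Profit order: G=76 A=69 E=63 I=61 C=58 D=41 B=37 F=34 H=28
Assign: G→slot 2, A→slot 3, E→slot 1, I skipped, C skipped, D skipped, B skipped, F skipped, H skipped.
Slots: [1:E] [2:G] [3:A]
Profit = 63 + 76 + 69 = 208

208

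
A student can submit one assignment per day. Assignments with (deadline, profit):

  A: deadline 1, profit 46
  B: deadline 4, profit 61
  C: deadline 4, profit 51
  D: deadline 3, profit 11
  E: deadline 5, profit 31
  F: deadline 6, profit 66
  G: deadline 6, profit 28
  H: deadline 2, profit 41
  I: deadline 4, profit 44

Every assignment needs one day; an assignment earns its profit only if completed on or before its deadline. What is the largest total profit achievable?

Profit order: F=66 B=61 C=51 A=46 I=44 H=41 E=31 G=28 D=11
Assign: F→slot 6, B→slot 4, C→slot 3, A→slot 1, I→slot 2, H skipped, E→slot 5, G skipped, D skipped.
Slots: [1:A] [2:I] [3:C] [4:B] [5:E] [6:F]
Profit = 46 + 44 + 51 + 61 + 31 + 66 = 299

299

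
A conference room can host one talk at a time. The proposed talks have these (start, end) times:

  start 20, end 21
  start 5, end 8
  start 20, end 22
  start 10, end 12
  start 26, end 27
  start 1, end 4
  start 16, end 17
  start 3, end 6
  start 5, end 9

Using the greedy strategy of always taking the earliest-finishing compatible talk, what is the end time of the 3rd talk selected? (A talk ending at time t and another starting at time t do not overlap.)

Order by finish time; keep every interval that doesn't clash with the previous kept one.
By end time: (1,4), (3,6), (5,8), (5,9), (10,12), (16,17), (20,21), (20,22), (26,27).
Pick (1,4); next start ≥ 4 → (5,8); next start ≥ 8 → (10,12); next start ≥ 12 → (16,17); next start ≥ 17 → (20,21); next start ≥ 21 → (26,27).
Selected: (1,4) (5,8) (10,12) (16,17) (20,21) (26,27)

12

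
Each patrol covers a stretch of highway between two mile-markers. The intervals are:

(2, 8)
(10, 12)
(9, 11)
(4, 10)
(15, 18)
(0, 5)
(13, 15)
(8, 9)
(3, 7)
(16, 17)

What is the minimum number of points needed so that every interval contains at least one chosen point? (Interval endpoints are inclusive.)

Process intervals by earliest right end; each time one isn't hit yet, stab at its right endpoint.
Sorted: [0,5] [3,7] [2,8] [8,9] [4,10] [9,11] [10,12] [13,15] [16,17] [15,18]
{[0,5],[3,7],[2,8]} hit by 5; {[8,9],[4,10],[9,11]} hit by 9; {[10,12]} hit by 12; {[13,15]} hit by 15; {[16,17],[15,18]} hit by 17.
Points: 5, 9, 12, 15, 17 (5 total).

5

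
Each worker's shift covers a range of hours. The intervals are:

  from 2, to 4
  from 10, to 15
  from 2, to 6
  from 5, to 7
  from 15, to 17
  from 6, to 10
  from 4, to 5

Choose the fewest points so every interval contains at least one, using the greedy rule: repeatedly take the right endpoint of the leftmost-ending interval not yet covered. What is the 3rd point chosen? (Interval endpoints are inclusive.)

Sort by right endpoint; whenever an interval is uncovered, place a point at its right end.
By right end: [2,4]  [4,5]  [2,6]  [5,7]  [6,10]  [10,15]  [15,17]
[2,4] uncovered → point at 4; [5,7] uncovered → point at 7; [10,15] uncovered → point at 15.
Points: 4, 7, 15 (3 total).

15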